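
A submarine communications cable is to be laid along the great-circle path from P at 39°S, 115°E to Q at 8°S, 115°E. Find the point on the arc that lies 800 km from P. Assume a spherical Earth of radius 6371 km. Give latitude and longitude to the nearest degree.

≈ 32°S, 115°E

The haversine formula gives a central angle δ ≈ 0.541 rad (31.0°) between the endpoints. The total great-circle distance is δ·R ≈ 0.541 × 6371 ≈ 3447 km, so the target fraction is f = 800/3447 ≈ 0.232.
Interpolate at f ≈ 0.232 with slerp weights a = sin((1−f)δ)/sin δ ≈ 0.784, b = sin(fδ)/sin δ ≈ 0.243.
p = a·p₁ + b·p₂ ≈ (-0.359, 0.770, -0.527); φ = arcsin(p_z) ≈ -31.81°, λ = atan2(p_y, p_x) ≈ 115.00°.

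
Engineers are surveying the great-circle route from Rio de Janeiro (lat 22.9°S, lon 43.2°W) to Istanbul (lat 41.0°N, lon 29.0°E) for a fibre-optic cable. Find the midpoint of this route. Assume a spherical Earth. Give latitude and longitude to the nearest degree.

≈ lat 11°N, lon 11°W

Write both endpoints as unit vectors p₁, p₂ with components (cos φ cos λ, cos φ sin λ, sin φ).
The central angle between the endpoints is δ = arccos(p₁·p₂) ≈ 1.614 rad (92.5°).
Interpolate at f = 1/2 with slerp weights a = sin((1−f)δ)/sin δ ≈ 0.723, b = sin(fδ)/sin δ ≈ 0.723.
p = a·p₁ + b·p₂ ≈ (0.962, -0.191, 0.193); φ = arcsin(p_z) ≈ 11.12°, λ = atan2(p_y, p_x) ≈ -11.24°.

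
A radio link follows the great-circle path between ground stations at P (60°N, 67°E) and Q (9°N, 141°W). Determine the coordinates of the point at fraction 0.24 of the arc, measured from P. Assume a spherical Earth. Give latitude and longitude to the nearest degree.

Convert each endpoint to a unit vector on the sphere (x = cos φ cos λ, y = cos φ sin λ, z = sin φ).
The central angle between the endpoints is δ = arccos(p₁·p₂) ≈ 1.876 rad (107.5°).
Interpolate at f = 0.24 with slerp weights a = sin((1−f)δ)/sin δ ≈ 1.037, b = sin(fδ)/sin δ ≈ 0.456.
p = a·p₁ + b·p₂ ≈ (-0.148, 0.194, 0.970); φ = arcsin(p_z) ≈ 75.90°, λ = atan2(p_y, p_x) ≈ 127.27°.

≈ (76°N, 127°E)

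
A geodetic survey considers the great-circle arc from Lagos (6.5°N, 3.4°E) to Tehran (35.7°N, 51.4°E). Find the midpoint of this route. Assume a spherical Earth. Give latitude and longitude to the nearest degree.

≈ 23°N, 25°E

Write both endpoints as unit vectors p₁, p₂ with components (cos φ cos λ, cos φ sin λ, sin φ).
The central angle between the endpoints is δ = arccos(p₁·p₂) ≈ 0.920 rad (52.7°).
Interpolate at f = 1/2 with slerp weights a = sin((1−f)δ)/sin δ ≈ 0.558, b = sin(fδ)/sin δ ≈ 0.558.
p = a·p₁ + b·p₂ ≈ (0.836, 0.387, 0.389); φ = arcsin(p_z) ≈ 22.88°, λ = atan2(p_y, p_x) ≈ 24.84°.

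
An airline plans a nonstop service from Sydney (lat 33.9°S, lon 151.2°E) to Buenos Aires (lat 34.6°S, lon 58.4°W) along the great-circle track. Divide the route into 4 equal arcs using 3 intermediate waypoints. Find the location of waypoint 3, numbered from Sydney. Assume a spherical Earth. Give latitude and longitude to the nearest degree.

Write both endpoints as unit vectors p₁, p₂ with components (cos φ cos λ, cos φ sin λ, sin φ).
The central angle between the endpoints is δ = arccos(p₁·p₂) ≈ 1.852 rad (106.1°).
Interpolate at f = 3/4 with slerp weights a = sin((1−f)δ)/sin δ ≈ 0.465, b = sin(fδ)/sin δ ≈ 1.024.
p = a·p₁ + b·p₂ ≈ (0.103, -0.532, -0.841); φ = arcsin(p_z) ≈ -57.20°, λ = atan2(p_y, p_x) ≈ -78.99°.

≈ lat 57°S, lon 79°W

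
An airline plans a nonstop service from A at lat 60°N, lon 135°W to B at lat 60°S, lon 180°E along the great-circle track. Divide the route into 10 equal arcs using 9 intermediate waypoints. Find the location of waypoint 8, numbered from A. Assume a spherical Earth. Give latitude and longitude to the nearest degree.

Write both endpoints as unit vectors p₁, p₂ with components (cos φ cos λ, cos φ sin λ, sin φ).
The central angle between the endpoints is δ = arccos(p₁·p₂) ≈ 2.181 rad (125.0°).
Interpolate at f = 8/10 with slerp weights a = sin((1−f)δ)/sin δ ≈ 0.516, b = sin(fδ)/sin δ ≈ 1.202.
p = a·p₁ + b·p₂ ≈ (-0.783, -0.182, -0.594); φ = arcsin(p_z) ≈ -36.46°, λ = atan2(p_y, p_x) ≈ -166.90°.

≈ lat 36°S, lon 167°W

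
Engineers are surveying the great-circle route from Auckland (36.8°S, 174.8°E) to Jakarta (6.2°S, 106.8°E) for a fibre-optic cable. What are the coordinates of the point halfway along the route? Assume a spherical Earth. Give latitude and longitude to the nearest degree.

≈ 25°S, 137°E

Write both endpoints as unit vectors p₁, p₂ with components (cos φ cos λ, cos φ sin λ, sin φ).
The central angle between the endpoints is δ = arccos(p₁·p₂) ≈ 1.199 rad (68.7°).
Interpolate at f = 1/2 with slerp weights a = sin((1−f)δ)/sin δ ≈ 0.606, b = sin(fδ)/sin δ ≈ 0.606.
p = a·p₁ + b·p₂ ≈ (-0.657, 0.620, -0.428); φ = arcsin(p_z) ≈ -25.36°, λ = atan2(p_y, p_x) ≈ 136.64°.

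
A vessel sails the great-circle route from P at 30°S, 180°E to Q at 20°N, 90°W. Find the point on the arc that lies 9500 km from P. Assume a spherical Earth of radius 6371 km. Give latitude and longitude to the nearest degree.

≈ 13°N, 103°W

From cos δ = sin φ₁ sin φ₂ + cos φ₁ cos φ₂ cos Δλ, the central angle is δ ≈ 1.743 rad (99.8°). The total great-circle distance is δ·R ≈ 1.743 × 6371 ≈ 11102 km, so the target fraction is f = 9500/11102 ≈ 0.856.
Interpolate at f ≈ 0.856 with slerp weights a = sin((1−f)δ)/sin δ ≈ 0.253, b = sin(fδ)/sin δ ≈ 1.012.
p = a·p₁ + b·p₂ ≈ (-0.219, -0.951, 0.220); φ = arcsin(p_z) ≈ 12.69°, λ = atan2(p_y, p_x) ≈ -102.96°.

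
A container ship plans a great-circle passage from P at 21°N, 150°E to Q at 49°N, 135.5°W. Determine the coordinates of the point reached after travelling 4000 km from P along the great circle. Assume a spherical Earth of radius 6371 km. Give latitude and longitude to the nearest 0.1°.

≈ 42.9°N, 175.8°W

The haversine formula gives a central angle δ ≈ 1.122 rad (64.3°) between the endpoints. The total great-circle distance is δ·R ≈ 1.122 × 6371 ≈ 7146 km, so the target fraction is f = 4000/7146 ≈ 0.560.
Interpolate at f ≈ 0.560 with slerp weights a = sin((1−f)δ)/sin δ ≈ 0.526, b = sin(fδ)/sin δ ≈ 0.652.
p = a·p₁ + b·p₂ ≈ (-0.731, -0.054, 0.681); φ = arcsin(p_z) ≈ 42.90°, λ = atan2(p_y, p_x) ≈ -175.76°.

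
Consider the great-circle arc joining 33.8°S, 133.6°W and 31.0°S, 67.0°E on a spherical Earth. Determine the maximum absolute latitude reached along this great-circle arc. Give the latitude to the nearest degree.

The great circle lies in the plane with unit normal n̂ = (p₁ × p₂)/|p₁ × p₂|.
Here n̂_z ≈ -0.271; the vertex latitude is φ_max = arccos|n̂_z| ≈ 74.3°.
Check via Clairaut: cos φ_max = |cos φ₁| · sin C = cos(33.8°)·sin(161.0°) ≈ 0.271, again giving ≈ 74.3°.

≈ 74°S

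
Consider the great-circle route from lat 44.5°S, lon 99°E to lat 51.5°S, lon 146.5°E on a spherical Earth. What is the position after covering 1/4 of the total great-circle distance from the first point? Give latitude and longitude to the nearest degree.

≈ lat 48°S, lon 109°E

Write both endpoints as unit vectors p₁, p₂ with components (cos φ cos λ, cos φ sin λ, sin φ).
The central angle between the endpoints is δ = arccos(p₁·p₂) ≈ 0.558 rad (32.0°).
Interpolate at f = 1/4 with slerp weights a = sin((1−f)δ)/sin δ ≈ 0.767, b = sin(fδ)/sin δ ≈ 0.263.
p = a·p₁ + b·p₂ ≈ (-0.222, 0.631, -0.743); φ = arcsin(p_z) ≈ -48.03°, λ = atan2(p_y, p_x) ≈ 109.38°.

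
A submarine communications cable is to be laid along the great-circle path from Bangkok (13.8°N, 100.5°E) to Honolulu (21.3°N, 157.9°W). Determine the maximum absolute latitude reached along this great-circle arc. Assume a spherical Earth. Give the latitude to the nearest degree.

The great circle lies in the plane with unit normal n̂ = (p₁ × p₂)/|p₁ × p₂|.
Here n̂_z ≈ +0.890; the vertex latitude is φ_max = arccos|n̂_z| ≈ 27.1°.
Check via Clairaut: cos φ_max = |cos φ₁| · sin C = cos(13.8°)·sin(66.5°) ≈ 0.890, again giving ≈ 27.1°.

≈ 27°N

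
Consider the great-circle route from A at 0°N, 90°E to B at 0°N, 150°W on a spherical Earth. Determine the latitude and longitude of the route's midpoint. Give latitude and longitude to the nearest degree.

Convert each endpoint to a unit vector on the sphere (x = cos φ cos λ, y = cos φ sin λ, z = sin φ).
The central angle between the endpoints is δ = arccos(p₁·p₂) ≈ 2.094 rad (120.0°).
Interpolate at f = 1/2 with slerp weights a = sin((1−f)δ)/sin δ ≈ 1.000, b = sin(fδ)/sin δ ≈ 1.000.
p = a·p₁ + b·p₂ ≈ (-0.866, 0.500, 0.000); φ = arcsin(p_z) ≈ 0.00°, λ = atan2(p_y, p_x) ≈ 150.00°.

≈ 0°N, 150°E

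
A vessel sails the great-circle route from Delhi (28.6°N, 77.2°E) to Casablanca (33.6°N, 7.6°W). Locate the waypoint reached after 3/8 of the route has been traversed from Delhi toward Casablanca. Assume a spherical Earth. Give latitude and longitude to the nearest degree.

≈ 38°N, 47°E

The haversine formula gives a central angle δ ≈ 1.233 rad (70.7°) between the endpoints.
Interpolate at f = 3/8 with slerp weights a = sin((1−f)δ)/sin δ ≈ 0.738, b = sin(fδ)/sin δ ≈ 0.473.
p = a·p₁ + b·p₂ ≈ (0.534, 0.580, 0.615); φ = arcsin(p_z) ≈ 37.96°, λ = atan2(p_y, p_x) ≈ 47.37°.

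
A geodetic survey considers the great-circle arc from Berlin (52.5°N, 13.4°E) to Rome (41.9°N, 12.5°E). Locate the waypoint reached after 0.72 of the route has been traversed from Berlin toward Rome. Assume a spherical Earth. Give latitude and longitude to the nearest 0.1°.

≈ 44.9°N, 12.7°E

Write both endpoints as unit vectors p₁, p₂ with components (cos φ cos λ, cos φ sin λ, sin φ).
The central angle between the endpoints is δ = arccos(p₁·p₂) ≈ 0.185 rad (10.6°).
Interpolate at f = 0.72 with slerp weights a = sin((1−f)δ)/sin δ ≈ 0.281, b = sin(fδ)/sin δ ≈ 0.722.
p = a·p₁ + b·p₂ ≈ (0.691, 0.156, 0.705); φ = arcsin(p_z) ≈ 44.87°, λ = atan2(p_y, p_x) ≈ 12.72°.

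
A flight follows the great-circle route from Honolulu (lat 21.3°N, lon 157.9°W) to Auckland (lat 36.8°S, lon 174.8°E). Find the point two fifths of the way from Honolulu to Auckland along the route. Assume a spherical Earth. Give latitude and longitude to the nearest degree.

≈ lat 2°S, lon 168°W

Convert each endpoint to a unit vector on the sphere (x = cos φ cos λ, y = cos φ sin λ, z = sin φ).
The central angle between the endpoints is δ = arccos(p₁·p₂) ≈ 1.109 rad (63.6°).
Interpolate at f = 2/5 with slerp weights a = sin((1−f)δ)/sin δ ≈ 0.690, b = sin(fδ)/sin δ ≈ 0.479.
p = a·p₁ + b·p₂ ≈ (-0.978, -0.207, -0.037); φ = arcsin(p_z) ≈ -2.10°, λ = atan2(p_y, p_x) ≈ -168.05°.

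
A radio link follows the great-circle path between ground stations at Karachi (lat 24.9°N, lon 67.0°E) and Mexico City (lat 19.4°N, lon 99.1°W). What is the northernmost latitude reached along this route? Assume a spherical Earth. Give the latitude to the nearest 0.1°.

≈ 73.5°N

The great circle lies in the plane with unit normal n̂ = (p₁ × p₂)/|p₁ × p₂|.
Here n̂_z ≈ -0.284; the vertex latitude is φ_max = arccos|n̂_z| ≈ 73.5°.
Check via Clairaut: cos φ_max = |cos φ₁| · sin C = cos(24.9°)·sin(18.3°) ≈ 0.284, again giving ≈ 73.5°.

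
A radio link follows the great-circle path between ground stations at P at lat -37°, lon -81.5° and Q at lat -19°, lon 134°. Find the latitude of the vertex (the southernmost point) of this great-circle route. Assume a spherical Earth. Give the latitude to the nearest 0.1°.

The great circle lies in the plane with unit normal n̂ = (p₁ × p₂)/|p₁ × p₂|.
Here n̂_z ≈ -0.483; the vertex latitude is φ_max = arccos|n̂_z| ≈ 61.1°.

≈ -61.1°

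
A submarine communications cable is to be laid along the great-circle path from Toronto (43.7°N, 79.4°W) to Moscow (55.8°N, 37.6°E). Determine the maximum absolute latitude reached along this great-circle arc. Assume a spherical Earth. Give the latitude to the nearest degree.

The great circle lies in the plane with unit normal n̂ = (p₁ × p₂)/|p₁ × p₂|.
Here n̂_z ≈ +0.393; the vertex latitude is φ_max = arccos|n̂_z| ≈ 66.9°.
Check via Clairaut: cos φ_max = |cos φ₁| · sin C = cos(43.7°)·sin(32.9°) ≈ 0.393, again giving ≈ 66.9°.

≈ 67°N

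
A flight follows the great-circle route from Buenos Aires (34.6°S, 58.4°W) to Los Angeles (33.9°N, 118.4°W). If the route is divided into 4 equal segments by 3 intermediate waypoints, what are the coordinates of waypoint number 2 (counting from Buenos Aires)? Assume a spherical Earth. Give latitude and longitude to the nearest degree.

Write both endpoints as unit vectors p₁, p₂ with components (cos φ cos λ, cos φ sin λ, sin φ).
The central angle between the endpoints is δ = arccos(p₁·p₂) ≈ 1.546 rad (88.6°).
Interpolate at f = 2/4 with slerp weights a = sin((1−f)δ)/sin δ ≈ 0.698, b = sin(fδ)/sin δ ≈ 0.698.
p = a·p₁ + b·p₂ ≈ (0.026, -1.000, -0.007); φ = arcsin(p_z) ≈ -0.40°, λ = atan2(p_y, p_x) ≈ -88.54°.

≈ (0°N, 89°W)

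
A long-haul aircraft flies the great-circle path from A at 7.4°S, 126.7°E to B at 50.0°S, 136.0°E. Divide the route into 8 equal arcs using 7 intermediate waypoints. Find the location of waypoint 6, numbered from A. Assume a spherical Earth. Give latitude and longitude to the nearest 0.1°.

≈ 39.4°S, 132.7°E

Convert each endpoint to a unit vector on the sphere (x = cos φ cos λ, y = cos φ sin λ, z = sin φ).
The central angle between the endpoints is δ = arccos(p₁·p₂) ≈ 0.756 rad (43.3°).
Interpolate at f = 6/8 with slerp weights a = sin((1−f)δ)/sin δ ≈ 0.274, b = sin(fδ)/sin δ ≈ 0.783.
p = a·p₁ + b·p₂ ≈ (-0.524, 0.567, -0.635); φ = arcsin(p_z) ≈ -39.42°, λ = atan2(p_y, p_x) ≈ 132.74°.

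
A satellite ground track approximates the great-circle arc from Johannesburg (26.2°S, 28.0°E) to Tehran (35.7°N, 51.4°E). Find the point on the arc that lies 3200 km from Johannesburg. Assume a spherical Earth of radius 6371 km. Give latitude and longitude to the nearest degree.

≈ 1°N, 38°E

The haversine formula gives a central angle δ ≈ 1.147 rad (65.7°) between the endpoints. The total great-circle distance is δ·R ≈ 1.147 × 6371 ≈ 7309 km, so the target fraction is f = 3200/7309 ≈ 0.438.
Interpolate at f ≈ 0.438 with slerp weights a = sin((1−f)δ)/sin δ ≈ 0.659, b = sin(fδ)/sin δ ≈ 0.528.
p = a·p₁ + b·p₂ ≈ (0.790, 0.613, 0.017); φ = arcsin(p_z) ≈ 0.98°, λ = atan2(p_y, p_x) ≈ 37.81°.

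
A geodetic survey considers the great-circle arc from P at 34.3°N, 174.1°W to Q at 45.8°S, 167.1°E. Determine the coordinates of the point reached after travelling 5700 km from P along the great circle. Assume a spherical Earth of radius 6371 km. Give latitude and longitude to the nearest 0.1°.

≈ 16.0°S, 175.3°E

From cos δ = sin φ₁ sin φ₂ + cos φ₁ cos φ₂ cos Δλ, the central angle is δ ≈ 1.429 rad (81.9°). The total great-circle distance is δ·R ≈ 1.429 × 6371 ≈ 9105 km, so the target fraction is f = 5700/9105 ≈ 0.626.
Interpolate at f ≈ 0.626 with slerp weights a = sin((1−f)δ)/sin δ ≈ 0.515, b = sin(fδ)/sin δ ≈ 0.788.
p = a·p₁ + b·p₂ ≈ (-0.958, 0.079, -0.275); φ = arcsin(p_z) ≈ -15.96°, λ = atan2(p_y, p_x) ≈ 175.29°.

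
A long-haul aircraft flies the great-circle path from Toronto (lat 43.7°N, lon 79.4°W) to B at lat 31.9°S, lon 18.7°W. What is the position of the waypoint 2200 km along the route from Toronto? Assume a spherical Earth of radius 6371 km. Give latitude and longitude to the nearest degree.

Convert each endpoint to a unit vector on the sphere (x = cos φ cos λ, y = cos φ sin λ, z = sin φ).
The central angle between the endpoints is δ = arccos(p₁·p₂) ≈ 1.636 rad (93.7°). The total great-circle distance is δ·R ≈ 1.636 × 6371 ≈ 10420 km, so the target fraction is f = 2200/10420 ≈ 0.211.
Interpolate at f ≈ 0.211 with slerp weights a = sin((1−f)δ)/sin δ ≈ 0.963, b = sin(fδ)/sin δ ≈ 0.339.
p = a·p₁ + b·p₂ ≈ (0.401, -0.777, 0.486); φ = arcsin(p_z) ≈ 29.08°, λ = atan2(p_y, p_x) ≈ -62.70°.

≈ lat 29°N, lon 63°W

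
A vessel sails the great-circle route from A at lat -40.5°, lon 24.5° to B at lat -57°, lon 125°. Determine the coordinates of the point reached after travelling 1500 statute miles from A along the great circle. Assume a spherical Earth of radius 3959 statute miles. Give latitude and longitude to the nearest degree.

≈ lat -56°, lon 48°

Convert each endpoint to a unit vector on the sphere (x = cos φ cos λ, y = cos φ sin λ, z = sin φ).
The central angle between the endpoints is δ = arccos(p₁·p₂) ≈ 1.082 rad (62.0°). The total great-circle distance is δ·R ≈ 1.082 × 3959 ≈ 4285 mi, so the target fraction is f = 1500/4285 ≈ 0.350.
Interpolate at f ≈ 0.350 with slerp weights a = sin((1−f)δ)/sin δ ≈ 0.733, b = sin(fδ)/sin δ ≈ 0.419.
p = a·p₁ + b·p₂ ≈ (0.376, 0.418, -0.827); φ = arcsin(p_z) ≈ -55.80°, λ = atan2(p_y, p_x) ≈ 48.02°.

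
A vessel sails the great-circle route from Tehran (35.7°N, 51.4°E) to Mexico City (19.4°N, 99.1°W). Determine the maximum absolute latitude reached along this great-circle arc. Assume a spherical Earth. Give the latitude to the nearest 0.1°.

≈ 64.7°N

The great circle lies in the plane with unit normal n̂ = (p₁ × p₂)/|p₁ × p₂|.
Here n̂_z ≈ -0.428; the vertex latitude is φ_max = arccos|n̂_z| ≈ 64.7°.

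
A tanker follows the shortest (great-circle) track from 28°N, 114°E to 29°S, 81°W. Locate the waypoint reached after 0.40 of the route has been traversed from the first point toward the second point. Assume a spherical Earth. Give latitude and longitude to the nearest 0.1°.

The haversine formula gives a central angle δ ≈ 2.911 rad (166.8°) between the endpoints.
Interpolate at f = 0.40 with slerp weights a = sin((1−f)δ)/sin δ ≈ 4.308, b = sin(fδ)/sin δ ≈ 4.019.
p = a·p₁ + b·p₂ ≈ (-0.997, 0.003, 0.074); φ = arcsin(p_z) ≈ 4.24°, λ = atan2(p_y, p_x) ≈ 179.83°.

≈ 4.2°N, 179.8°E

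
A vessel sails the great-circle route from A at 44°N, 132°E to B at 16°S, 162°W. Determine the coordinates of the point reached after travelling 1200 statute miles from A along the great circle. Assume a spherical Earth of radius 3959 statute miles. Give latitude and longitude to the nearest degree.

Write both endpoints as unit vectors p₁, p₂ with components (cos φ cos λ, cos φ sin λ, sin φ).
The central angle between the endpoints is δ = arccos(p₁·p₂) ≈ 1.481 rad (84.8°). The total great-circle distance is δ·R ≈ 1.481 × 3959 ≈ 5863 mi, so the target fraction is f = 1200/5863 ≈ 0.205.
Interpolate at f ≈ 0.205 with slerp weights a = sin((1−f)δ)/sin δ ≈ 0.928, b = sin(fδ)/sin δ ≈ 0.300.
p = a·p₁ + b·p₂ ≈ (-0.720, 0.407, 0.562); φ = arcsin(p_z) ≈ 34.17°, λ = atan2(p_y, p_x) ≈ 150.55°.

≈ 34°N, 151°E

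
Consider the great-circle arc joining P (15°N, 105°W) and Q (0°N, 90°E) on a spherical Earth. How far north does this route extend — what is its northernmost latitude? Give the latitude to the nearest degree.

The great circle lies in the plane with unit normal n̂ = (p₁ × p₂)/|p₁ × p₂|.
Here n̂_z ≈ -0.695; the vertex latitude is φ_max = arccos|n̂_z| ≈ 46.0°.
Check via Clairaut: cos φ_max = |cos φ₁| · sin C = cos(15.0°)·sin(46.0°) ≈ 0.695, again giving ≈ 46.0°.

≈ 46°N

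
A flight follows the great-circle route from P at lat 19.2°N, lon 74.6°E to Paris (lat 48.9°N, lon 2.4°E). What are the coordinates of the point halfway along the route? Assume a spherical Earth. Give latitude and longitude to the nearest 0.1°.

≈ lat 39.7°N, lon 45.9°E

Convert each endpoint to a unit vector on the sphere (x = cos φ cos λ, y = cos φ sin λ, z = sin φ).
The central angle between the endpoints is δ = arccos(p₁·p₂) ≈ 1.118 rad (64.0°).
Interpolate at f = 1/2 with slerp weights a = sin((1−f)δ)/sin δ ≈ 0.590, b = sin(fδ)/sin δ ≈ 0.590.
p = a·p₁ + b·p₂ ≈ (0.535, 0.553, 0.638); φ = arcsin(p_z) ≈ 39.67°, λ = atan2(p_y, p_x) ≈ 45.94°.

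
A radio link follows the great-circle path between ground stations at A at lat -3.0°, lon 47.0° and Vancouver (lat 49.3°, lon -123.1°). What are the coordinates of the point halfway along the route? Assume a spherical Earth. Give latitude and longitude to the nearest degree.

≈ lat 62°, lon 30°

The haversine formula gives a central angle δ ≈ 2.320 rad (132.9°) between the endpoints.
Interpolate at f = 1/2 with slerp weights a = sin((1−f)δ)/sin δ ≈ 1.252, b = sin(fδ)/sin δ ≈ 1.252.
p = a·p₁ + b·p₂ ≈ (0.407, 0.231, 0.884); φ = arcsin(p_z) ≈ 62.11°, λ = atan2(p_y, p_x) ≈ 29.53°.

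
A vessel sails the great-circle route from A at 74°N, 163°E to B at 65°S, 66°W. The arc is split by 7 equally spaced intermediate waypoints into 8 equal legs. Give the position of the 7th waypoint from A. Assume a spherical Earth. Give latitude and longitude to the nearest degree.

≈ 48°S, 86°W

Write both endpoints as unit vectors p₁, p₂ with components (cos φ cos λ, cos φ sin λ, sin φ).
The central angle between the endpoints is δ = arccos(p₁·p₂) ≈ 2.817 rad (161.4°).
Interpolate at f = 7/8 with slerp weights a = sin((1−f)δ)/sin δ ≈ 1.080, b = sin(fδ)/sin δ ≈ 1.962.
p = a·p₁ + b·p₂ ≈ (0.053, -0.670, -0.740); φ = arcsin(p_z) ≈ -47.74°, λ = atan2(p_y, p_x) ≈ -85.51°.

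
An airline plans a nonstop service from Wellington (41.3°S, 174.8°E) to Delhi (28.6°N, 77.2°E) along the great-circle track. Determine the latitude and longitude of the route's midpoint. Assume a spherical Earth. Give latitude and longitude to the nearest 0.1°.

≈ 9.6°S, 120.9°E

The haversine formula gives a central angle δ ≈ 1.986 rad (113.8°) between the endpoints.
Interpolate at f = 1/2 with slerp weights a = sin((1−f)δ)/sin δ ≈ 0.915, b = sin(fδ)/sin δ ≈ 0.915.
p = a·p₁ + b·p₂ ≈ (-0.507, 0.846, -0.166); φ = arcsin(p_z) ≈ -9.55°, λ = atan2(p_y, p_x) ≈ 120.92°.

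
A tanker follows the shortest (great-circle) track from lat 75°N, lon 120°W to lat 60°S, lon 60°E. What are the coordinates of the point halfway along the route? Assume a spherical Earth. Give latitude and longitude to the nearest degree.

Convert each endpoint to a unit vector on the sphere (x = cos φ cos λ, y = cos φ sin λ, z = sin φ).
The central angle between the endpoints is δ = arccos(p₁·p₂) ≈ 2.880 rad (165.0°).
Interpolate at f = 1/2 with slerp weights a = sin((1−f)δ)/sin δ ≈ 3.831, b = sin(fδ)/sin δ ≈ 3.831.
p = a·p₁ + b·p₂ ≈ (0.462, 0.800, 0.383); φ = arcsin(p_z) ≈ 22.50°, λ = atan2(p_y, p_x) ≈ 60.00°.

≈ lat 23°N, lon 60°E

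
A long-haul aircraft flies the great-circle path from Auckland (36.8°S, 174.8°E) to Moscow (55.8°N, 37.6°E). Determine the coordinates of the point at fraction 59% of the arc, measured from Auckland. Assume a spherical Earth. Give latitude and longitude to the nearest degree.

Convert each endpoint to a unit vector on the sphere (x = cos φ cos λ, y = cos φ sin λ, z = sin φ).
The central angle between the endpoints is δ = arccos(p₁·p₂) ≈ 2.542 rad (145.7°).
Interpolate at f = 0.59 with slerp weights a = sin((1−f)δ)/sin δ ≈ 1.531, b = sin(fδ)/sin δ ≈ 1.768.
p = a·p₁ + b·p₂ ≈ (-0.433, 0.717, 0.545); φ = arcsin(p_z) ≈ 33.05°, λ = atan2(p_y, p_x) ≈ 121.13°.

≈ 33°N, 121°E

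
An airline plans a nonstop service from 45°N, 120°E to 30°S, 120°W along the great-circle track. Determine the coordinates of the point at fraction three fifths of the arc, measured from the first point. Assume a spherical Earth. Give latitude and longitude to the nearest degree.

From cos δ = sin φ₁ sin φ₂ + cos φ₁ cos φ₂ cos Δλ, the central angle is δ ≈ 2.291 rad (131.3°).
Interpolate at f = 3/5 with slerp weights a = sin((1−f)δ)/sin δ ≈ 1.056, b = sin(fδ)/sin δ ≈ 1.305.
p = a·p₁ + b·p₂ ≈ (-0.938, -0.332, 0.094); φ = arcsin(p_z) ≈ 5.39°, λ = atan2(p_y, p_x) ≈ -160.50°.

≈ 5°N, 161°W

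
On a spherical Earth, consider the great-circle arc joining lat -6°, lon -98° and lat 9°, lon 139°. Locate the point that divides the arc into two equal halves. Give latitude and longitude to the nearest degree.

Write both endpoints as unit vectors p₁, p₂ with components (cos φ cos λ, cos φ sin λ, sin φ).
The central angle between the endpoints is δ = arccos(p₁·p₂) ≈ 2.155 rad (123.5°).
Interpolate at f = 1/2 with slerp weights a = sin((1−f)δ)/sin δ ≈ 1.056, b = sin(fδ)/sin δ ≈ 1.056.
p = a·p₁ + b·p₂ ≈ (-0.933, -0.356, 0.055); φ = arcsin(p_z) ≈ 3.14°, λ = atan2(p_y, p_x) ≈ -159.14°.

≈ lat 3°, lon -159°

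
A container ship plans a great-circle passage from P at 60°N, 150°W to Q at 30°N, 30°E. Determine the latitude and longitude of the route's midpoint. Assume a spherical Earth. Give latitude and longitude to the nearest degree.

≈ 75°N, 30°E

Write both endpoints as unit vectors p₁, p₂ with components (cos φ cos λ, cos φ sin λ, sin φ).
The central angle between the endpoints is δ = arccos(p₁·p₂) ≈ 1.571 rad (90.0°).
Interpolate at f = 1/2 with slerp weights a = sin((1−f)δ)/sin δ ≈ 0.707, b = sin(fδ)/sin δ ≈ 0.707.
p = a·p₁ + b·p₂ ≈ (0.224, 0.129, 0.966); φ = arcsin(p_z) ≈ 75.00°, λ = atan2(p_y, p_x) ≈ 30.00°.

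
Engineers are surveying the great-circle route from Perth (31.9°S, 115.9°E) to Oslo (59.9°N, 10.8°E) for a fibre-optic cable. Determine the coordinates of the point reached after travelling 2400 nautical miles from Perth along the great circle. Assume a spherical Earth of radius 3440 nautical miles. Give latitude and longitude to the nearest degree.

≈ 2°N, 94°E

Write both endpoints as unit vectors p₁, p₂ with components (cos φ cos λ, cos φ sin λ, sin φ).
The central angle between the endpoints is δ = arccos(p₁·p₂) ≈ 2.175 rad (124.6°). The total great-circle distance is δ·R ≈ 2.175 × 3440 ≈ 7482 nmi, so the target fraction is f = 2400/7482 ≈ 0.321.
Interpolate at f ≈ 0.321 with slerp weights a = sin((1−f)δ)/sin δ ≈ 1.210, b = sin(fδ)/sin δ ≈ 0.781.
p = a·p₁ + b·p₂ ≈ (-0.064, 0.997, 0.036); φ = arcsin(p_z) ≈ 2.07°, λ = atan2(p_y, p_x) ≈ 93.68°.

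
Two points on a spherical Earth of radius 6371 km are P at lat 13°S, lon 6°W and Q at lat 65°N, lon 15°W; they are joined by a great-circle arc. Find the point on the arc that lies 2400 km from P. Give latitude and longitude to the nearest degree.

≈ lat 9°N, lon 7°W

The haversine formula gives a central angle δ ≈ 1.367 rad (78.3°) between the endpoints. The total great-circle distance is δ·R ≈ 1.367 × 6371 ≈ 8706 km, so the target fraction is f = 2400/8706 ≈ 0.276.
Interpolate at f ≈ 0.276 with slerp weights a = sin((1−f)δ)/sin δ ≈ 0.854, b = sin(fδ)/sin δ ≈ 0.376.
p = a·p₁ + b·p₂ ≈ (0.981, -0.128, 0.148); φ = arcsin(p_z) ≈ 8.54°, λ = atan2(p_y, p_x) ≈ -7.44°.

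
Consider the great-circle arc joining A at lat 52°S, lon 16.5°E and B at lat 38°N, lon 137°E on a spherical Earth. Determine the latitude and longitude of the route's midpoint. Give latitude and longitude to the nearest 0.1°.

Write both endpoints as unit vectors p₁, p₂ with components (cos φ cos λ, cos φ sin λ, sin φ).
The central angle between the endpoints is δ = arccos(p₁·p₂) ≈ 2.391 rad (137.0°).
Interpolate at f = 1/2 with slerp weights a = sin((1−f)δ)/sin δ ≈ 1.364, b = sin(fδ)/sin δ ≈ 1.364.
p = a·p₁ + b·p₂ ≈ (0.019, 0.972, -0.235); φ = arcsin(p_z) ≈ -13.60°, λ = atan2(p_y, p_x) ≈ 88.87°.

≈ lat 13.6°S, lon 88.9°E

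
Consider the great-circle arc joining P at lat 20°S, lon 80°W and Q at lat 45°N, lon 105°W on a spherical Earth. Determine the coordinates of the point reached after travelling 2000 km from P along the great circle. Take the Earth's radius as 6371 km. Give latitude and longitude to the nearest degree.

The haversine formula gives a central angle δ ≈ 1.202 rad (68.9°) between the endpoints. The total great-circle distance is δ·R ≈ 1.202 × 6371 ≈ 7659 km, so the target fraction is f = 2000/7659 ≈ 0.261.
Interpolate at f ≈ 0.261 with slerp weights a = sin((1−f)δ)/sin δ ≈ 0.832, b = sin(fδ)/sin δ ≈ 0.331.
p = a·p₁ + b·p₂ ≈ (0.075, -0.996, -0.050); φ = arcsin(p_z) ≈ -2.89°, λ = atan2(p_y, p_x) ≈ -85.68°.

≈ lat 3°S, lon 86°W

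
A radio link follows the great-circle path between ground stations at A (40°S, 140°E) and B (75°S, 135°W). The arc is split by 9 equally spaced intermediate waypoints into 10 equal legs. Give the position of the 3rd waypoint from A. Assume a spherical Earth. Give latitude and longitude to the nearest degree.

≈ (54°S, 149°E)

Write both endpoints as unit vectors p₁, p₂ with components (cos φ cos λ, cos φ sin λ, sin φ).
The central angle between the endpoints is δ = arccos(p₁·p₂) ≈ 0.879 rad (50.3°).
Interpolate at f = 3/10 with slerp weights a = sin((1−f)δ)/sin δ ≈ 0.749, b = sin(fδ)/sin δ ≈ 0.338.
p = a·p₁ + b·p₂ ≈ (-0.502, 0.307, -0.809); φ = arcsin(p_z) ≈ -53.97°, λ = atan2(p_y, p_x) ≈ 148.53°.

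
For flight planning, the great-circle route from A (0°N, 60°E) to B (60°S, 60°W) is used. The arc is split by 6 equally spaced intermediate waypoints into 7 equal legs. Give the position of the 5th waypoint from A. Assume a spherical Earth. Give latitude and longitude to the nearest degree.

Write both endpoints as unit vectors p₁, p₂ with components (cos φ cos λ, cos φ sin λ, sin φ).
The central angle between the endpoints is δ = arccos(p₁·p₂) ≈ 1.823 rad (104.5°).
Interpolate at f = 5/7 with slerp weights a = sin((1−f)δ)/sin δ ≈ 0.514, b = sin(fδ)/sin δ ≈ 0.996.
p = a·p₁ + b·p₂ ≈ (0.506, 0.014, -0.862); φ = arcsin(p_z) ≈ -59.59°, λ = atan2(p_y, p_x) ≈ 1.58°.

≈ (60°S, 2°E)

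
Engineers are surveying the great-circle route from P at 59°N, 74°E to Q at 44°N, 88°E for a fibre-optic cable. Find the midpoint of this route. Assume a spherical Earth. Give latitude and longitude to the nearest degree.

Convert each endpoint to a unit vector on the sphere (x = cos φ cos λ, y = cos φ sin λ, z = sin φ).
The central angle between the endpoints is δ = arccos(p₁·p₂) ≈ 0.301 rad (17.3°).
Interpolate at f = 1/2 with slerp weights a = sin((1−f)δ)/sin δ ≈ 0.506, b = sin(fδ)/sin δ ≈ 0.506.
p = a·p₁ + b·p₂ ≈ (0.084, 0.614, 0.785); φ = arcsin(p_z) ≈ 51.70°, λ = atan2(p_y, p_x) ≈ 82.16°.

≈ 52°N, 82°E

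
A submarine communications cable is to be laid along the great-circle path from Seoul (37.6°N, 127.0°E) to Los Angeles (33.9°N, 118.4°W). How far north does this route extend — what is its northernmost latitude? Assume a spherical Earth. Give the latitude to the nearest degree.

≈ 53°N

The great circle lies in the plane with unit normal n̂ = (p₁ × p₂)/|p₁ × p₂|.
Here n̂_z ≈ +0.599; the vertex latitude is φ_max = arccos|n̂_z| ≈ 53.2°.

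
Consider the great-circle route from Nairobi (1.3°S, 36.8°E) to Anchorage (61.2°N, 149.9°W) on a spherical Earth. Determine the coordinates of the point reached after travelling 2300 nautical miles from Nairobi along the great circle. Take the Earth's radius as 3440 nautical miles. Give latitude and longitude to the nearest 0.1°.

From cos δ = sin φ₁ sin φ₂ + cos φ₁ cos φ₂ cos Δλ, the central angle is δ ≈ 2.092 rad (119.9°). The total great-circle distance is δ·R ≈ 2.092 × 3440 ≈ 7198 nmi, so the target fraction is f = 2300/7198 ≈ 0.320.
Interpolate at f ≈ 0.320 with slerp weights a = sin((1−f)δ)/sin δ ≈ 1.141, b = sin(fδ)/sin δ ≈ 0.715.
p = a·p₁ + b·p₂ ≈ (0.615, 0.511, 0.601); φ = arcsin(p_z) ≈ 36.91°, λ = atan2(p_y, p_x) ≈ 39.68°.

≈ 36.9°N, 39.7°E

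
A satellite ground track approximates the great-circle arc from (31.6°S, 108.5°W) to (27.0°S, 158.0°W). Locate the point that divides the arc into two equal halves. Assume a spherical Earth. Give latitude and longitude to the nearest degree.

The haversine formula gives a central angle δ ≈ 0.751 rad (43.1°) between the endpoints.
Interpolate at f = 1/2 with slerp weights a = sin((1−f)δ)/sin δ ≈ 0.537, b = sin(fδ)/sin δ ≈ 0.537.
p = a·p₁ + b·p₂ ≈ (-0.589, -0.614, -0.526); φ = arcsin(p_z) ≈ -31.71°, λ = atan2(p_y, p_x) ≈ -133.85°.

≈ (32°S, 134°W)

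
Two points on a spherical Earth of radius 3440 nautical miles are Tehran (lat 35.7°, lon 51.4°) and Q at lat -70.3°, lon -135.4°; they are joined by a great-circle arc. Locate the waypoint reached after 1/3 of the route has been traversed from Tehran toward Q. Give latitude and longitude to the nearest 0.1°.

≈ lat -12.6°, lon 54.5°

Convert each endpoint to a unit vector on the sphere (x = cos φ cos λ, y = cos φ sin λ, z = sin φ).
The central angle between the endpoints is δ = arccos(p₁·p₂) ≈ 2.534 rad (145.2°).
Interpolate at f = 1/3 with slerp weights a = sin((1−f)δ)/sin δ ≈ 1.740, b = sin(fδ)/sin δ ≈ 1.311.
p = a·p₁ + b·p₂ ≈ (0.567, 0.794, -0.218); φ = arcsin(p_z) ≈ -12.61°, λ = atan2(p_y, p_x) ≈ 54.47°.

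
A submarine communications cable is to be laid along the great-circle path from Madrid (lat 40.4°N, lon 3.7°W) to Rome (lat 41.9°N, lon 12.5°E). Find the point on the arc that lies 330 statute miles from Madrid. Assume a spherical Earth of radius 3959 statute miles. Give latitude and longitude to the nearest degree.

≈ lat 41°N, lon 3°E

Write both endpoints as unit vectors p₁, p₂ with components (cos φ cos λ, cos φ sin λ, sin φ).
The central angle between the endpoints is δ = arccos(p₁·p₂) ≈ 0.214 rad (12.3°). The total great-circle distance is δ·R ≈ 0.214 × 3959 ≈ 848 mi, so the target fraction is f = 330/848 ≈ 0.389.
Interpolate at f ≈ 0.389 with slerp weights a = sin((1−f)δ)/sin δ ≈ 0.614, b = sin(fδ)/sin δ ≈ 0.392.
p = a·p₁ + b·p₂ ≈ (0.751, 0.033, 0.659); φ = arcsin(p_z) ≈ 41.25°, λ = atan2(p_y, p_x) ≈ 2.51°.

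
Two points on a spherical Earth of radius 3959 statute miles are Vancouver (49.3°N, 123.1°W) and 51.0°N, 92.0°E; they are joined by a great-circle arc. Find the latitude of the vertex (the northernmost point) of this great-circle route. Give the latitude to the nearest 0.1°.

The great circle lies in the plane with unit normal n̂ = (p₁ × p₂)/|p₁ × p₂|.
Here n̂_z ≈ -0.244; the vertex latitude is φ_max = arccos|n̂_z| ≈ 75.9°.
Check via Clairaut: cos φ_max = |cos φ₁| · sin C = cos(49.3°)·sin(22.0°) ≈ 0.244, again giving ≈ 75.9°.

≈ 75.9°N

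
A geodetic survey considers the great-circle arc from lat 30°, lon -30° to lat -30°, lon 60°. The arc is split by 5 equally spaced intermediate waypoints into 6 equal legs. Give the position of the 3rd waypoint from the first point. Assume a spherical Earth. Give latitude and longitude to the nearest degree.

Convert each endpoint to a unit vector on the sphere (x = cos φ cos λ, y = cos φ sin λ, z = sin φ).
The central angle between the endpoints is δ = arccos(p₁·p₂) ≈ 1.823 rad (104.5°).
Interpolate at f = 3/6 with slerp weights a = sin((1−f)δ)/sin δ ≈ 0.816, b = sin(fδ)/sin δ ≈ 0.816.
p = a·p₁ + b·p₂ ≈ (0.966, 0.259, 0.000); φ = arcsin(p_z) ≈ 0.00°, λ = atan2(p_y, p_x) ≈ 15.00°.

≈ lat 0°, lon 15°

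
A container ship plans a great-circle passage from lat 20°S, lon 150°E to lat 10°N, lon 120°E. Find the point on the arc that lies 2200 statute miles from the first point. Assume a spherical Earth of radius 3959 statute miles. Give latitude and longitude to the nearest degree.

From cos δ = sin φ₁ sin φ₂ + cos φ₁ cos φ₂ cos Δλ, the central angle is δ ≈ 0.735 rad (42.1°). The total great-circle distance is δ·R ≈ 0.735 × 3959 ≈ 2909 mi, so the target fraction is f = 2200/2909 ≈ 0.756.
Interpolate at f ≈ 0.756 with slerp weights a = sin((1−f)δ)/sin δ ≈ 0.266, b = sin(fδ)/sin δ ≈ 0.787.
p = a·p₁ + b·p₂ ≈ (-0.604, 0.796, 0.046); φ = arcsin(p_z) ≈ 2.63°, λ = atan2(p_y, p_x) ≈ 127.18°.

≈ lat 3°N, lon 127°E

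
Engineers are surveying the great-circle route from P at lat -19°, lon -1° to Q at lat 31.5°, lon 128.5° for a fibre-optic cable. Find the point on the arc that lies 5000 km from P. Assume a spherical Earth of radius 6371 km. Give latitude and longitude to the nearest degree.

The haversine formula gives a central angle δ ≈ 2.323 rad (133.1°) between the endpoints. The total great-circle distance is δ·R ≈ 2.323 × 6371 ≈ 14797 km, so the target fraction is f = 5000/14797 ≈ 0.338.
Interpolate at f ≈ 0.338 with slerp weights a = sin((1−f)δ)/sin δ ≈ 1.368, b = sin(fδ)/sin δ ≈ 0.967.
p = a·p₁ + b·p₂ ≈ (0.780, 0.623, 0.060); φ = arcsin(p_z) ≈ 3.44°, λ = atan2(p_y, p_x) ≈ 38.61°.

≈ lat 3°, lon 39°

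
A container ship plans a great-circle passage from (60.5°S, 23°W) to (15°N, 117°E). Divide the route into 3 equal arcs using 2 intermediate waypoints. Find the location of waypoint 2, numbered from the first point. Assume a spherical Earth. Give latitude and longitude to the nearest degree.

≈ (24°S, 100°E)

The haversine formula gives a central angle δ ≈ 2.201 rad (126.1°) between the endpoints.
Interpolate at f = 2/3 with slerp weights a = sin((1−f)δ)/sin δ ≈ 0.829, b = sin(fδ)/sin δ ≈ 1.232.
p = a·p₁ + b·p₂ ≈ (-0.164, 0.900, -0.403); φ = arcsin(p_z) ≈ -23.76°, λ = atan2(p_y, p_x) ≈ 100.34°.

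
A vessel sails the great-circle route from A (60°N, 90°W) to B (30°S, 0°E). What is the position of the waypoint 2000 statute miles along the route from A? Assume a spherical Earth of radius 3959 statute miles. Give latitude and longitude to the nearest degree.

Convert each endpoint to a unit vector on the sphere (x = cos φ cos λ, y = cos φ sin λ, z = sin φ).
The central angle between the endpoints is δ = arccos(p₁·p₂) ≈ 2.019 rad (115.7°). The total great-circle distance is δ·R ≈ 2.019 × 3959 ≈ 7992 mi, so the target fraction is f = 2000/7992 ≈ 0.250.
Interpolate at f ≈ 0.250 with slerp weights a = sin((1−f)δ)/sin δ ≈ 1.108, b = sin(fδ)/sin δ ≈ 0.537.
p = a·p₁ + b·p₂ ≈ (0.465, -0.554, 0.691); φ = arcsin(p_z) ≈ 43.69°, λ = atan2(p_y, p_x) ≈ -49.98°.

≈ (44°N, 50°W)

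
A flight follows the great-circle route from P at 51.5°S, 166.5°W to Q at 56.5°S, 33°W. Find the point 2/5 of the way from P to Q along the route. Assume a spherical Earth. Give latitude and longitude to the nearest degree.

Write both endpoints as unit vectors p₁, p₂ with components (cos φ cos λ, cos φ sin λ, sin φ).
The central angle between the endpoints is δ = arccos(p₁·p₂) ≈ 1.142 rad (65.4°).
Interpolate at f = 2/5 with slerp weights a = sin((1−f)δ)/sin δ ≈ 0.696, b = sin(fδ)/sin δ ≈ 0.485.
p = a·p₁ + b·p₂ ≈ (-0.197, -0.247, -0.949); φ = arcsin(p_z) ≈ -71.60°, λ = atan2(p_y, p_x) ≈ -128.54°.

≈ 72°S, 129°W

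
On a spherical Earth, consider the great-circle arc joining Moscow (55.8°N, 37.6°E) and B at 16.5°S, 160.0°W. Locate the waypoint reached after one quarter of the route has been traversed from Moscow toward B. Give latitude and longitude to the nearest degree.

≈ 75°N, 118°E

From cos δ = sin φ₁ sin φ₂ + cos φ₁ cos φ₂ cos Δλ, the central angle is δ ≈ 2.417 rad (138.5°).
Interpolate at f = 1/4 with slerp weights a = sin((1−f)δ)/sin δ ≈ 1.464, b = sin(fδ)/sin δ ≈ 0.857.
p = a·p₁ + b·p₂ ≈ (-0.120, 0.221, 0.968); φ = arcsin(p_z) ≈ 75.43°, λ = atan2(p_y, p_x) ≈ 118.45°.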